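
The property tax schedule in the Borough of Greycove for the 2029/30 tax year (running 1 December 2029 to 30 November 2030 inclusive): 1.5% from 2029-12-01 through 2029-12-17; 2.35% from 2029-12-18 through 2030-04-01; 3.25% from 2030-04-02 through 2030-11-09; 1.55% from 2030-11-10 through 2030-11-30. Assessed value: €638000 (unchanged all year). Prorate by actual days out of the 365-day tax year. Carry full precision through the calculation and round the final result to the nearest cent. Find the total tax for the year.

2029-12-01 to 2029-12-17: 17 days at 1.5% → €638000 × 1.5% × 17/365 = €445.7260
2029-12-18 to 2030-04-01: 105 days at 2.35% → €638000 × 2.35% × 105/365 = €4313.0548
2030-04-02 to 2030-11-09: 222 days at 3.25% → €638000 × 3.25% × 222/365 = €12611.4247
2030-11-10 to 2030-11-30: 21 days at 1.55% → €638000 × 1.55% × 21/365 = €568.9562
Total = €17939.1616

€17939.16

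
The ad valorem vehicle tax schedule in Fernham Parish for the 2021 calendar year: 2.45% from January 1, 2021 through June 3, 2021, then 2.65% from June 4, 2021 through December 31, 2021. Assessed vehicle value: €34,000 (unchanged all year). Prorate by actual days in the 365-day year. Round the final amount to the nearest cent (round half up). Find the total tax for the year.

January 1 – June 3, 2021: 154 days at 2.45% → €34,000 × 2.45% × 154/365 = €351.4575
June 4 – December 31, 2021: 211 days at 2.65% → €34,000 × 2.65% × 211/365 = €520.8521
Total = €872.3096

€872.31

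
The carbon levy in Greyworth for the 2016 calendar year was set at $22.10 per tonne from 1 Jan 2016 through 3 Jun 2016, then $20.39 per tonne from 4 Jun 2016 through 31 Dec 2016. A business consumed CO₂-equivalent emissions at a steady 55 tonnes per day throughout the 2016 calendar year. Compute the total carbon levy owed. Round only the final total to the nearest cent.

$425,028.45

1 Jan – 3 Jun 2016: 155 days × 55 tonnes/day = 8,525 tonnes at $22.10/tonne → $188,402.50
4 Jun – 31 Dec 2016: 211 days × 55 tonnes/day = 11,605 tonnes at $20.39/tonne → $236,625.95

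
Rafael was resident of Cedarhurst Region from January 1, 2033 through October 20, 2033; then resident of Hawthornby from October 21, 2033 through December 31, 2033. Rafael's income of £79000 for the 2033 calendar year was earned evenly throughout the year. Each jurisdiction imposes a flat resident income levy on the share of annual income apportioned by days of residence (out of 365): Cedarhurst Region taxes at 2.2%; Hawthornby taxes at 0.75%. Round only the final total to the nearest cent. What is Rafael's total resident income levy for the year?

£1512.04

Cedarhurst Region, January 1 – October 20, 2033: 293 days → £79000 × 2.2% × 293/365 = £1395.1616
Hawthornby, October 21 – December 31, 2033: 72 days → £79000 × 0.75% × 72/365 = £116.8767
Total = £1512.0384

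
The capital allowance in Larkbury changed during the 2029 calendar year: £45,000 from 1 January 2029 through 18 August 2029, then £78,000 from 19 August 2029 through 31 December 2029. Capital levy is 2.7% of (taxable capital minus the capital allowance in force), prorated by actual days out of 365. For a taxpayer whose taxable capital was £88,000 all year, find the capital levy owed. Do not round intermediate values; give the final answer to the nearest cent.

1 January – 18 August 2029: 230 days, exemption £45,000 → (£88,000 − £45,000) × 2.7% × 230/365 = £731.5890
19 August – 31 December 2029: 135 days, exemption £78,000 → (£88,000 − £78,000) × 2.7% × 135/365 = £99.8630
Total = £831.4521

£831.45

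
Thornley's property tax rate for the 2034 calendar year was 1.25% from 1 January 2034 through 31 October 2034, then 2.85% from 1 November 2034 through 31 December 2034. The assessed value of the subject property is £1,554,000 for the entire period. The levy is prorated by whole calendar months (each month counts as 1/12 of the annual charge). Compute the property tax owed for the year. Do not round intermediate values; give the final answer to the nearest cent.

1 January – 31 October 2034: 10 months at 1.25% → £1,554,000 × 1.25% × 10/12 = £16,187.5000
1 November – 31 December 2034: 2 months at 2.85% → £1,554,000 × 2.85% × 2/12 = £7,381.5000
Total = £23,569.0000

£23,569.00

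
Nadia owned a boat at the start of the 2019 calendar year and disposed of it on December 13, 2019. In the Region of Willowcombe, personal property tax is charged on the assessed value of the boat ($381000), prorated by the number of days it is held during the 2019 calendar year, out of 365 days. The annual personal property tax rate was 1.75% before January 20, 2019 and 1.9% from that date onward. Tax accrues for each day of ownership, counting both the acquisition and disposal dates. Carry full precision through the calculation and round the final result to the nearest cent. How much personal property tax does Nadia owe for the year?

$6852.26

January 1 – January 19, 2019: 19 days at 1.75% → $381000 × 1.75% × 19/365 = $347.0753
January 20 – December 13, 2019: 328 days at 1.9% → $381000 × 1.9% × 328/365 = $6505.1836
Total = $6852.2589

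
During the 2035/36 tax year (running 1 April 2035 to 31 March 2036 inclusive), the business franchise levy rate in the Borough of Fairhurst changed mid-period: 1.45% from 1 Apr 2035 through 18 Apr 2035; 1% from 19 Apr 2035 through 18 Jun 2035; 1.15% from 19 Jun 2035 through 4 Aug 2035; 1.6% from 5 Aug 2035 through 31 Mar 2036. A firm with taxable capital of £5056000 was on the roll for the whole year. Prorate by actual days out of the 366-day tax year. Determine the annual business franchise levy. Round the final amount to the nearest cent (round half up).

1 Apr – 18 Apr 2035: 18 days at 1.45% → £5056000 × 1.45% × 18/366 = £3605.5082
19 Apr – 18 Jun 2035: 61 days at 1% → £5056000 × 1% × 61/366 = £8426.6667
19 Jun – 4 Aug 2035: 47 days at 1.15% → £5056000 × 1.15% × 47/366 = £7466.5792
5 Aug 2035 – 31 Mar 2036: 240 days at 1.6% → £5056000 × 1.6% × 240/366 = £53046.5574
Total = £72545.3115

£72545.31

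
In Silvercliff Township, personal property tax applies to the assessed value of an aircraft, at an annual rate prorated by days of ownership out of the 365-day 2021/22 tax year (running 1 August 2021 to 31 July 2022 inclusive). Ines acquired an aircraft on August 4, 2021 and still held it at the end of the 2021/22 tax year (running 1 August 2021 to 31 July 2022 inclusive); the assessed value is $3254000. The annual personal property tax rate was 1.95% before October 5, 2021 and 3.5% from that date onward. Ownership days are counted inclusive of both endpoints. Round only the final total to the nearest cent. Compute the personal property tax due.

$104386.54

August 4 – October 4, 2021: 62 days at 1.95% → $3254000 × 1.95% × 62/365 = $10778.3178
October 5, 2021 – July 31, 2022: 300 days at 3.5% → $3254000 × 3.5% × 300/365 = $93608.2192
Total = $104386.5370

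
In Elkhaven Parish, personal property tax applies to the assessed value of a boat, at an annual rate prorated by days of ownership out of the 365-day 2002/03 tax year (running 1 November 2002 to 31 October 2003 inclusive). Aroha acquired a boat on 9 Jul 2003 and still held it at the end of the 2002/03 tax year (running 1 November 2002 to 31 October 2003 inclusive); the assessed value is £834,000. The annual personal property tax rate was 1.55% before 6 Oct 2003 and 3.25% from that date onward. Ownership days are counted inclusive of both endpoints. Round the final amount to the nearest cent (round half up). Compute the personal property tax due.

£5,082.83

9 Jul – 5 Oct 2003: 89 days at 1.55% → £834,000 × 1.55% × 89/365 = £3,152.0630
6 Oct – 31 Oct 2003: 26 days at 3.25% → £834,000 × 3.25% × 26/365 = £1,930.7671
Total = £5,082.8301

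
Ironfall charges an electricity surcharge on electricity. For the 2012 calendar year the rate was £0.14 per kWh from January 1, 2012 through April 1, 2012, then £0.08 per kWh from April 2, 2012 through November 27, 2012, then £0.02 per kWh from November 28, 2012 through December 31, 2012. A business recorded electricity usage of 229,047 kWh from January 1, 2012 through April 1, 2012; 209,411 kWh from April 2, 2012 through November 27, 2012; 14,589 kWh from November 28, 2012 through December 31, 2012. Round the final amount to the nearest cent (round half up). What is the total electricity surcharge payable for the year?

January 1 – April 1, 2012: 229,047 kWh at £0.14/kWh → £32,066.58
April 2 – November 27, 2012: 209,411 kWh at £0.08/kWh → £16,752.88
November 28 – December 31, 2012: 14,589 kWh at £0.02/kWh → £291.78

£49,111.24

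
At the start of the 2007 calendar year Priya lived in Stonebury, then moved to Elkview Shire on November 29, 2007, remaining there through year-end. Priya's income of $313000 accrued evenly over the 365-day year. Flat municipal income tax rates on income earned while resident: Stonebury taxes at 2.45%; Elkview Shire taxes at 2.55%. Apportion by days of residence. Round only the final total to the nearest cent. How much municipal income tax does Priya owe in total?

Stonebury, January 1 – November 28, 2007: 332 days → $313000 × 2.45% × 332/365 = $6975.1836
Elkview Shire, November 29 – December 31, 2007: 33 days → $313000 × 2.55% × 33/365 = $721.6151
Total = $7696.7986

$7696.80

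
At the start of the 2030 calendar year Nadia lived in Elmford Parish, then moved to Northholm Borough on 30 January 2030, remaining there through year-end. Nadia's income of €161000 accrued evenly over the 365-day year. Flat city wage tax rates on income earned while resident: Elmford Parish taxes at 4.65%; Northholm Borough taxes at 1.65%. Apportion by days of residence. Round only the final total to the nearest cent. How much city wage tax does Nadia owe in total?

Elmford Parish, 1 January – 29 January 2030: 29 days → €161000 × 4.65% × 29/365 = €594.8178
Northholm Borough, 30 January – 31 December 2030: 336 days → €161000 × 1.65% × 336/365 = €2445.4356
Total = €3040.2534

€3040.25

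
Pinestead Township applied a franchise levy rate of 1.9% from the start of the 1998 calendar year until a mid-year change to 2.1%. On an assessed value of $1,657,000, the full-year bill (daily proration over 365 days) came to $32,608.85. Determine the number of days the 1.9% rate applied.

Let d = days at the first rate; then 365 − d days at the second rate.
$1,657,000 × [1.9%·d + 2.1%·(365−d)] / 365 = $32,608.85
Solving gives d = 241, so the new rate took effect on 30 August 1998.

241 days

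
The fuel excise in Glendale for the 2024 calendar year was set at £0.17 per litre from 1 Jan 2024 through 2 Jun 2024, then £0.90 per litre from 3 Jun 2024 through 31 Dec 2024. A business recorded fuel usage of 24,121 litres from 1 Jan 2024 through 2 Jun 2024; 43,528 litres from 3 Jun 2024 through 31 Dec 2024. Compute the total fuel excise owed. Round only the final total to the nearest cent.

£43,275.77

1 Jan – 2 Jun 2024: 24,121 litres at £0.17/litre → £4,100.57
3 Jun – 31 Dec 2024: 43,528 litres at £0.90/litre → £39,175.20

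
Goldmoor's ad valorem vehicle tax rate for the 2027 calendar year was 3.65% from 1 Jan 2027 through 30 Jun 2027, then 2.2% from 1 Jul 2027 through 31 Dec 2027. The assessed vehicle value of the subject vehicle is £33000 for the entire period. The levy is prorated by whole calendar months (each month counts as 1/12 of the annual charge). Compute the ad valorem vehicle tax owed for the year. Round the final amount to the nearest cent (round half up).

1 Jan – 30 Jun 2027: 6 months at 3.65% → £33000 × 3.65% × 6/12 = £602.2500
1 Jul – 31 Dec 2027: 6 months at 2.2% → £33000 × 2.2% × 6/12 = £363.0000
Total = £965.2500

£965.25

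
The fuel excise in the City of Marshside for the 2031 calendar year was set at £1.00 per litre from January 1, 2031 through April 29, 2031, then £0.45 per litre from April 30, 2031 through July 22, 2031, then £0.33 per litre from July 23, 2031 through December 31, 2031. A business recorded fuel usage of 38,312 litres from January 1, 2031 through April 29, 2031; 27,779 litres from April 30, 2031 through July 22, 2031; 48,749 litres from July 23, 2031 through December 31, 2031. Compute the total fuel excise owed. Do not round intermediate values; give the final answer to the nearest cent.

January 1 – April 29, 2031: 38,312 litres at £1.00/litre → £38,312.00
April 30 – July 22, 2031: 27,779 litres at £0.45/litre → £12,500.55
July 23 – December 31, 2031: 48,749 litres at £0.33/litre → £16,087.17

£66,899.72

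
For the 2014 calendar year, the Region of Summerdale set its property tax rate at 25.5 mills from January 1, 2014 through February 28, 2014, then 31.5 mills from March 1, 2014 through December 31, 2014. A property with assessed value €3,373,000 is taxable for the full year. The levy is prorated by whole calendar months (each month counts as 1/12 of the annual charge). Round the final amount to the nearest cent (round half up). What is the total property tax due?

January 1 – February 28, 2014: 2 months at 25.5 mills → €3,373,000 × 2.55% × 2/12 = €14,335.2500
March 1 – December 31, 2014: 10 months at 31.5 mills → €3,373,000 × 3.15% × 10/12 = €88,541.2500
Total = €102,876.5000

€102,876.50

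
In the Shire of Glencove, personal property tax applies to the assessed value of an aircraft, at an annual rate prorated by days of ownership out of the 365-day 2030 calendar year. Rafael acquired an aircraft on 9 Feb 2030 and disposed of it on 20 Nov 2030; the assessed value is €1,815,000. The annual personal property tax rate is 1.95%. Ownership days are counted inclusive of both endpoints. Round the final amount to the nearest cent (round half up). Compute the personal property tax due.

€27,635.24

Days held (9 Feb – 20 Nov 2030): 285 out of 365
Tax = €1,815,000 × 1.95% × 285/365 = €27,635.2397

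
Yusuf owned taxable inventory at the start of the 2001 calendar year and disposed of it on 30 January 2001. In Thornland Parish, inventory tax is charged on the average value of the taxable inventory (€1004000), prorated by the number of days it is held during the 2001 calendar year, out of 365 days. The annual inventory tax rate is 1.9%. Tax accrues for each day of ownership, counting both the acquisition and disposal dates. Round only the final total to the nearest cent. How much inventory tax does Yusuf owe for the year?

€1567.89

Days held (1 January – 30 January 2001): 30 out of 365
Tax = €1004000 × 1.9% × 30/365 = €1567.8904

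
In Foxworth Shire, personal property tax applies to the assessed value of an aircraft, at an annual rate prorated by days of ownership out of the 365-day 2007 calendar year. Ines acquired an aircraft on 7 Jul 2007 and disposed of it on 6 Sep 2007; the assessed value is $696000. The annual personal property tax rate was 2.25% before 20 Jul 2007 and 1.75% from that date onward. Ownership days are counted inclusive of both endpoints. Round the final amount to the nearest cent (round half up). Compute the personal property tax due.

7 Jul – 19 Jul 2007: 13 days at 2.25% → $696000 × 2.25% × 13/365 = $557.7534
20 Jul – 6 Sep 2007: 49 days at 1.75% → $696000 × 1.75% × 49/365 = $1635.1233
Total = $2192.8767

$2192.88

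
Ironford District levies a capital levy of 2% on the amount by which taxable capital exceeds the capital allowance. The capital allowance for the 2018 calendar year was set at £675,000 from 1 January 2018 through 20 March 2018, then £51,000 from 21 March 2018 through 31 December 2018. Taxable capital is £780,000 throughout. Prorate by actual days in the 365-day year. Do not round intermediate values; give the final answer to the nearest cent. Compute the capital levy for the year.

1 January – 20 March 2018: 79 days, exemption £675,000 → (£780,000 − £675,000) × 2% × 79/365 = £454.5205
21 March – 31 December 2018: 286 days, exemption £51,000 → (£780,000 − £51,000) × 2% × 286/365 = £11,424.3288
Total = £11,878.8493

£11,878.85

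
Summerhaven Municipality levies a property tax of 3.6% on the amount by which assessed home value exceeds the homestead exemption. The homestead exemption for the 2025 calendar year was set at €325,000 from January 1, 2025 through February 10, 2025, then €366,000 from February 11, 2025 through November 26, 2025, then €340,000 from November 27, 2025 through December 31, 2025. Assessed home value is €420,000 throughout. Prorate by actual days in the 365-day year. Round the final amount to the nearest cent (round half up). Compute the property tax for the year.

€2,199.55

January 1 – February 10, 2025: 41 days, exemption €325,000 → (€420,000 − €325,000) × 3.6% × 41/365 = €384.1644
February 11 – November 26, 2025: 289 days, exemption €366,000 → (€420,000 − €366,000) × 3.6% × 289/365 = €1,539.2219
November 27 – December 31, 2025: 35 days, exemption €340,000 → (€420,000 − €340,000) × 3.6% × 35/365 = €276.1644
Total = €2,199.5507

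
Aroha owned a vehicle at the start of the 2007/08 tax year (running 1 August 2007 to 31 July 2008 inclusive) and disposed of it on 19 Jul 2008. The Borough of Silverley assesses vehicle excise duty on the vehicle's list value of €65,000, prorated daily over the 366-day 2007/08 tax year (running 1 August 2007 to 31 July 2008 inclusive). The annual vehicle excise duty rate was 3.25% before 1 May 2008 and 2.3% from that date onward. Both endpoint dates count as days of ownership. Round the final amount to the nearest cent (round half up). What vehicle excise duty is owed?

1 Aug 2007 – 30 Apr 2008: 274 days at 3.25% → €65,000 × 3.25% × 274/366 = €1,581.4891
1 May – 19 Jul 2008: 80 days at 2.3% → €65,000 × 2.3% × 80/366 = €326.7760
Total = €1,908.2650

€1,908.27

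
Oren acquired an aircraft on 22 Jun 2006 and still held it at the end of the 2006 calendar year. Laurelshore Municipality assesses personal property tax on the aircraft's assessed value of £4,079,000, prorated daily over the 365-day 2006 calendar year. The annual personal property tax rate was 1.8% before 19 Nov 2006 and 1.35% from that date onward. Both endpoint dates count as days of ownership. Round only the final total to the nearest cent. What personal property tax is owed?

22 Jun – 18 Nov 2006: 150 days at 1.8% → £4,079,000 × 1.8% × 150/365 = £30,173.4247
19 Nov – 31 Dec 2006: 43 days at 1.35% → £4,079,000 × 1.35% × 43/365 = £6,487.2863
Total = £36,660.7110

£36,660.71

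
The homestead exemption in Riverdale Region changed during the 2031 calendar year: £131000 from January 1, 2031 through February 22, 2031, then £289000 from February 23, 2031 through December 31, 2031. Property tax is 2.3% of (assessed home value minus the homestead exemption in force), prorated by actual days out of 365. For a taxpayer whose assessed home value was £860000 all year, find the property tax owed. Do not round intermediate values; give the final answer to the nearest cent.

January 1 – February 22, 2031: 53 days, exemption £131000 → (£860000 − £131000) × 2.3% × 53/365 = £2434.6603
February 23 – December 31, 2031: 312 days, exemption £289000 → (£860000 − £289000) × 2.3% × 312/365 = £11226.0164
Total = £13660.6767

£13660.68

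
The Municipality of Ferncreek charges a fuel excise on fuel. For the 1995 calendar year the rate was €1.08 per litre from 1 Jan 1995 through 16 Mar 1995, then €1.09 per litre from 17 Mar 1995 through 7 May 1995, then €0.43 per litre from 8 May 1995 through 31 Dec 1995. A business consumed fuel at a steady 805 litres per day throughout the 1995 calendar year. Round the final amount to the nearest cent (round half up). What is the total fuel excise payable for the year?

1 Jan – 16 Mar 1995: 75 days × 805 litres/day = 60,375 litres at €1.08/litre → €65,205.00
17 Mar – 7 May 1995: 52 days × 805 litres/day = 41,860 litres at €1.09/litre → €45,627.40
8 May – 31 Dec 1995: 238 days × 805 litres/day = 191,590 litres at €0.43/litre → €82,383.70

€193,216.10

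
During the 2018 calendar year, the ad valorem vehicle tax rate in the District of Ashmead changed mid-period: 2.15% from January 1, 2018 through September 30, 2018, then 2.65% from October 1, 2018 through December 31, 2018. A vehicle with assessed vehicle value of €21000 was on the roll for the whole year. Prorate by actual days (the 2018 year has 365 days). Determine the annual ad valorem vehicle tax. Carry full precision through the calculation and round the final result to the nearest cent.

€477.97

January 1 – September 30, 2018: 273 days at 2.15% → €21000 × 2.15% × 273/365 = €337.6973
October 1 – December 31, 2018: 92 days at 2.65% → €21000 × 2.65% × 92/365 = €140.2685
Total = €477.9658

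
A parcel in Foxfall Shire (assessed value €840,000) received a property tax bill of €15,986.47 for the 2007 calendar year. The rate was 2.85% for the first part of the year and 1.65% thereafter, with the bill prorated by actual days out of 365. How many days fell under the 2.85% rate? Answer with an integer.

Let d = days at the first rate; then 365 − d days at the second rate.
€840,000 × [2.85%·d + 1.65%·(365−d)] / 365 = €15,986.47
Solving gives d = 77, so the new rate took effect on March 19, 2007.

77 days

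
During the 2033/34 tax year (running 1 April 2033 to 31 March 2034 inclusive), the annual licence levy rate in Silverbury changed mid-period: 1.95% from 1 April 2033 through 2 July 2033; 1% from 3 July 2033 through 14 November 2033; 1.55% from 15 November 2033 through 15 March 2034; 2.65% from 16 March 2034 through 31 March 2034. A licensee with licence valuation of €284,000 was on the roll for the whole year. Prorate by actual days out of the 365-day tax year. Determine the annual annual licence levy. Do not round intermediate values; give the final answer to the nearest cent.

1 April – 2 July 2033: 93 days at 1.95% → €284,000 × 1.95% × 93/365 = €1,411.0521
3 July – 14 November 2033: 135 days at 1% → €284,000 × 1% × 135/365 = €1,050.4110
15 November 2033 – 15 March 2034: 121 days at 1.55% → €284,000 × 1.55% × 121/365 = €1,459.2932
16 March – 31 March 2034: 16 days at 2.65% → €284,000 × 2.65% × 16/365 = €329.9068
Total = €4,250.6630

€4,250.66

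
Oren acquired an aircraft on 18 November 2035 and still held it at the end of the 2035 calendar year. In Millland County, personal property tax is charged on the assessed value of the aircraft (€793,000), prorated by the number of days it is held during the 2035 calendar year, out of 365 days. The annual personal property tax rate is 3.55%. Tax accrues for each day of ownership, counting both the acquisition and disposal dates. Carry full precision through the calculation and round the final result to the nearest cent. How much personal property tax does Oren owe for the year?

Days held (18 November – 31 December 2035): 44 out of 365
Tax = €793,000 × 3.55% × 44/365 = €3,393.6055

€3,393.61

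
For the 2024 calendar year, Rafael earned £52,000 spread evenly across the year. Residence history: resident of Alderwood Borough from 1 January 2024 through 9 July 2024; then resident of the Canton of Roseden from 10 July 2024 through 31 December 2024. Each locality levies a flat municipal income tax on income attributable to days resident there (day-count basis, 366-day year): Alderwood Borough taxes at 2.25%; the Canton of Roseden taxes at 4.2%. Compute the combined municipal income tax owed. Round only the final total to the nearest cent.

£1,654.84

Alderwood Borough, 1 January – 9 July 2024: 191 days → £52,000 × 2.25% × 191/366 = £610.5738
The Canton of Roseden, 10 July – 31 December 2024: 175 days → £52,000 × 4.2% × 175/366 = £1,044.2623
Total = £1,654.8361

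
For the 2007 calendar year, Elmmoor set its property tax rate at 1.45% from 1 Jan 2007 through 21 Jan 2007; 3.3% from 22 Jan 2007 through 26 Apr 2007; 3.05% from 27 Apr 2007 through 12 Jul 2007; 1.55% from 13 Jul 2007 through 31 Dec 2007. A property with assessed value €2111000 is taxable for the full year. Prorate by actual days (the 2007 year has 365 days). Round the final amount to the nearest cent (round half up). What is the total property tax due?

€48894.23

1 Jan – 21 Jan 2007: 21 days at 1.45% → €2111000 × 1.45% × 21/365 = €1761.0945
22 Jan – 26 Apr 2007: 95 days at 3.3% → €2111000 × 3.3% × 95/365 = €18131.4658
27 Apr – 12 Jul 2007: 77 days at 3.05% → €2111000 × 3.05% × 77/365 = €13582.6945
13 Jul – 31 Dec 2007: 172 days at 1.55% → €2111000 × 1.55% × 172/365 = €15418.9753
Total = €48894.2301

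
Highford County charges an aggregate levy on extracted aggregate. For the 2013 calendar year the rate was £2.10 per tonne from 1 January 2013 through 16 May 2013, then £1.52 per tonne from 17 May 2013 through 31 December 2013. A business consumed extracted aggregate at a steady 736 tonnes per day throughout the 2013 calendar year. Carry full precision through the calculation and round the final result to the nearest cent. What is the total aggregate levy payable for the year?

£466,388.48

1 January – 16 May 2013: 136 days × 736 tonnes/day = 100,096 tonnes at £2.10/tonne → £210,201.60
17 May – 31 December 2013: 229 days × 736 tonnes/day = 168,544 tonnes at £1.52/tonne → £256,186.88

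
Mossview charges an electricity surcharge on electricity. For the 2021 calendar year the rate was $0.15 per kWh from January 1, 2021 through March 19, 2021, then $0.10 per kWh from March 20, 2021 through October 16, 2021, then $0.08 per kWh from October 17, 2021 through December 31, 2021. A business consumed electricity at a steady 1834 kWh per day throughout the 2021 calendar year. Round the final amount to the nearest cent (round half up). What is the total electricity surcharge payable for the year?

January 1 – March 19, 2021: 78 days × 1834 kWh/day = 143,052 kWh at $0.15/kWh → $21,457.80
March 20 – October 16, 2021: 211 days × 1834 kWh/day = 386,974 kWh at $0.10/kWh → $38,697.40
October 17 – December 31, 2021: 76 days × 1834 kWh/day = 139,384 kWh at $0.08/kWh → $11,150.72

$71,305.92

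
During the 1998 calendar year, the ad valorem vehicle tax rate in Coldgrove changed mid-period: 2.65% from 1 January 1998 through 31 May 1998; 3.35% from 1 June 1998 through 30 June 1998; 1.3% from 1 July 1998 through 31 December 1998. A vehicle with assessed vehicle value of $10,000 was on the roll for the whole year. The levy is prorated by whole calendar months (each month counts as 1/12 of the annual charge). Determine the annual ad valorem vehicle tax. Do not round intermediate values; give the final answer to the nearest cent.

$203.33

1 January – 31 May 1998: 5 months at 2.65% → $10,000 × 2.65% × 5/12 = $110.4167
1 June – 30 June 1998: 1 month at 3.35% → $10,000 × 3.35% × 1/12 = $27.9167
1 July – 31 December 1998: 6 months at 1.3% → $10,000 × 1.3% × 6/12 = $65.0000
Total = $203.3333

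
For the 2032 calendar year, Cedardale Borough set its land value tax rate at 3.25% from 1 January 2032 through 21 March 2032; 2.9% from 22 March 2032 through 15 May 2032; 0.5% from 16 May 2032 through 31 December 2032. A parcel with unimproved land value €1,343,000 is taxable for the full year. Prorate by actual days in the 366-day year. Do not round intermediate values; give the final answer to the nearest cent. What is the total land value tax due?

€19,732.19

1 January – 21 March 2032: 81 days at 3.25% → €1,343,000 × 3.25% × 81/366 = €9,659.6926
22 March – 15 May 2032: 55 days at 2.9% → €1,343,000 × 2.9% × 55/366 = €5,852.6913
16 May – 31 December 2032: 230 days at 0.5% → €1,343,000 × 0.5% × 230/366 = €4,219.8087
Total = €19,732.1926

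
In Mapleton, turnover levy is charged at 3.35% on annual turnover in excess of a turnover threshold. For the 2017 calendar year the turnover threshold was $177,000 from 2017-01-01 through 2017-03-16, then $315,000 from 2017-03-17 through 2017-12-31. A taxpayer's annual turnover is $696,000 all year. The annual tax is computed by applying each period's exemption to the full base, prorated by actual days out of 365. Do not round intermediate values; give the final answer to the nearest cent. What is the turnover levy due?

2017-01-01 to 2017-03-16: 75 days, exemption $177,000 → ($696,000 − $177,000) × 3.35% × 75/365 = $3,572.5685
2017-03-17 to 2017-12-31: 290 days, exemption $315,000 → ($696,000 − $315,000) × 3.35% × 290/365 = $10,140.8630
Total = $13,713.4315

$13,713.43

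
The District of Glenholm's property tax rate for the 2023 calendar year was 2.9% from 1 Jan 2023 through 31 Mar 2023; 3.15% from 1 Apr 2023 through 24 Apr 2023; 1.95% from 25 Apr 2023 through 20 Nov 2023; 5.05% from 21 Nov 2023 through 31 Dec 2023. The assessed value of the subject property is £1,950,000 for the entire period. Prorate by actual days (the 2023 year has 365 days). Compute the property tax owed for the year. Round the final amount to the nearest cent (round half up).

1 Jan – 31 Mar 2023: 90 days at 2.9% → £1,950,000 × 2.9% × 90/365 = £13,943.8356
1 Apr – 24 Apr 2023: 24 days at 3.15% → £1,950,000 × 3.15% × 24/365 = £4,038.9041
25 Apr – 20 Nov 2023: 210 days at 1.95% → £1,950,000 × 1.95% × 210/365 = £21,877.3973
21 Nov – 31 Dec 2023: 41 days at 5.05% → £1,950,000 × 5.05% × 41/365 = £11,061.5753
Total = £50,921.7123

£50,921.71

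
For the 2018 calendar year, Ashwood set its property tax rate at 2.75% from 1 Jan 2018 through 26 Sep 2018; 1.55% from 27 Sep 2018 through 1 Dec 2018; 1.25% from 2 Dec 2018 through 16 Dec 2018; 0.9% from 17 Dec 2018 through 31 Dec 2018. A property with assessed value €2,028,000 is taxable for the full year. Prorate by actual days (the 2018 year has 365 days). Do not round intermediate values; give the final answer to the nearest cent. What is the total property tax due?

€48,577.55

1 Jan – 26 Sep 2018: 269 days at 2.75% → €2,028,000 × 2.75% × 269/365 = €41,101.7260
27 Sep – 1 Dec 2018: 66 days at 1.55% → €2,028,000 × 1.55% × 66/365 = €5,683.9562
2 Dec – 16 Dec 2018: 15 days at 1.25% → €2,028,000 × 1.25% × 15/365 = €1,041.7808
17 Dec – 31 Dec 2018: 15 days at 0.9% → €2,028,000 × 0.9% × 15/365 = €750.0822
Total = €48,577.5452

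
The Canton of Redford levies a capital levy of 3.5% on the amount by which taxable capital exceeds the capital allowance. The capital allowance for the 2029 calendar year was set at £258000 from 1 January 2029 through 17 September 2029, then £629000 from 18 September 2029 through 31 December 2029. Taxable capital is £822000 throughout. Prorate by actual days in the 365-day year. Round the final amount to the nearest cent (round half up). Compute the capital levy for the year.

1 January – 17 September 2029: 260 days, exemption £258000 → (£822000 − £258000) × 3.5% × 260/365 = £14061.3699
18 September – 31 December 2029: 105 days, exemption £629000 → (£822000 − £629000) × 3.5% × 105/365 = £1943.2192
Total = £16004.5890

£16004.59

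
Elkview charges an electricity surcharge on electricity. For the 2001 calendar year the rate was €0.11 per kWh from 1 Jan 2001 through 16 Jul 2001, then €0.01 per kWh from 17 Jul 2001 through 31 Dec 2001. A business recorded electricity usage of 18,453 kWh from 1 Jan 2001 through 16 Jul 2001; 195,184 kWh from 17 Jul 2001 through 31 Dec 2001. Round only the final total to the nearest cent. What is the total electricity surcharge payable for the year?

1 Jan – 16 Jul 2001: 18,453 kWh at €0.11/kWh → €2,029.83
17 Jul – 31 Dec 2001: 195,184 kWh at €0.01/kWh → €1,951.84

€3,981.67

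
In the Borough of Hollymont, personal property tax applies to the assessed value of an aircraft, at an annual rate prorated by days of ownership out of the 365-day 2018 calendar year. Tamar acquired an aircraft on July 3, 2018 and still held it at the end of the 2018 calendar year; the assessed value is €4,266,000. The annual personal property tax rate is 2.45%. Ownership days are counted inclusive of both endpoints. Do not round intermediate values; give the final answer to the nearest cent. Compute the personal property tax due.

€52,115.33

Days held (July 3 – December 31, 2018): 182 out of 365
Tax = €4,266,000 × 2.45% × 182/365 = €52,115.3260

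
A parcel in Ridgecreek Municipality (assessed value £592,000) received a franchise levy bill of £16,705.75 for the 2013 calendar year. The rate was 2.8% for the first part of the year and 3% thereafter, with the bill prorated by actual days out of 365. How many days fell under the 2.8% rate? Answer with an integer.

Let d = days at the first rate; then 365 − d days at the second rate.
£592,000 × [2.8%·d + 3%·(365−d)] / 365 = £16,705.75
Solving gives d = 325, so the new rate took effect on 22 November 2013.

325 days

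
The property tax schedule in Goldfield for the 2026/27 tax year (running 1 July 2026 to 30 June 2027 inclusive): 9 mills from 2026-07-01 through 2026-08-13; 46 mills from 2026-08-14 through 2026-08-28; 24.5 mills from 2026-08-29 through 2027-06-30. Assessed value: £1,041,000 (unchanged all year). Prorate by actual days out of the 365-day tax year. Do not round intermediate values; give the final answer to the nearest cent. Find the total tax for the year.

£24,479.19

2026-07-01 to 2026-08-13: 44 days at 9 mills → £1,041,000 × 0.9% × 44/365 = £1,129.4137
2026-08-14 to 2026-08-28: 15 days at 46 mills → £1,041,000 × 4.6% × 15/365 = £1,967.9178
2026-08-29 to 2027-06-30: 306 days at 24.5 mills → £1,041,000 × 2.45% × 306/365 = £21,381.8548
Total = £24,479.1863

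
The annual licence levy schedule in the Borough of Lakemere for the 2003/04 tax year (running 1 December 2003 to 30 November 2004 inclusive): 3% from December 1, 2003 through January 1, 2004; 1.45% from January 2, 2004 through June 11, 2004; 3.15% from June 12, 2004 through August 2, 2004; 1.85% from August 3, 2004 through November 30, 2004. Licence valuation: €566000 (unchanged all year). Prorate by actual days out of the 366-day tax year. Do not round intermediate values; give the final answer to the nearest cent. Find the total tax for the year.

€11083.39

December 1, 2003 – January 1, 2004: 32 days at 3% → €566000 × 3% × 32/366 = €1484.5902
January 2 – June 11, 2004: 162 days at 1.45% → €566000 × 1.45% × 162/366 = €3632.6066
June 12 – August 2, 2004: 52 days at 3.15% → €566000 × 3.15% × 52/366 = €2533.0820
August 3 – November 30, 2004: 120 days at 1.85% → €566000 × 1.85% × 120/366 = €3433.1148
Total = €11083.3934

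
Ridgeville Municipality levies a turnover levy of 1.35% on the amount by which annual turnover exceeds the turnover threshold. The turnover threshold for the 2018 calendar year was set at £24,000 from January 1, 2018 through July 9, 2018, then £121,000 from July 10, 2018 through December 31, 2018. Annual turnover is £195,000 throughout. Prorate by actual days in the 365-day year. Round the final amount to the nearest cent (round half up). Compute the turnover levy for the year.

January 1 – July 9, 2018: 190 days, exemption £24,000 → (£195,000 − £24,000) × 1.35% × 190/365 = £1,201.6849
July 10 – December 31, 2018: 175 days, exemption £121,000 → (£195,000 − £121,000) × 1.35% × 175/365 = £478.9726
Total = £1,680.6575

£1,680.66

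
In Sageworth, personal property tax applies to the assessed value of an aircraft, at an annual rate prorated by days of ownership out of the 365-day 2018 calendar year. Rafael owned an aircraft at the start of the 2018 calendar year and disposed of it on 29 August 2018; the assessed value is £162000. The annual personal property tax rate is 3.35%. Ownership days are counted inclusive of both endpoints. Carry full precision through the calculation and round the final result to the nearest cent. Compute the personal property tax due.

Days held (1 January – 29 August 2018): 241 out of 365
Tax = £162000 × 3.35% × 241/365 = £3583.3068

£3583.31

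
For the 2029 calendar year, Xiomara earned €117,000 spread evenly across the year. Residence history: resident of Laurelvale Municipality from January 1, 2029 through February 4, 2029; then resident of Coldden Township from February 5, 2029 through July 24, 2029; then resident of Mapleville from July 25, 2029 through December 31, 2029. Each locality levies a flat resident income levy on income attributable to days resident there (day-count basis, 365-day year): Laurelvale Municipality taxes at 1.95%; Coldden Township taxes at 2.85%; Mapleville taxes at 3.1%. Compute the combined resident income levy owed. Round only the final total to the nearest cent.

€3,361.75

Laurelvale Municipality, January 1 – February 4, 2029: 35 days → €117,000 × 1.95% × 35/365 = €218.7740
Coldden Township, February 5 – July 24, 2029: 170 days → €117,000 × 2.85% × 170/365 = €1,553.0548
Mapleville, July 25 – December 31, 2029: 160 days → €117,000 × 3.1% × 160/365 = €1,589.9178
Total = €3,361.7466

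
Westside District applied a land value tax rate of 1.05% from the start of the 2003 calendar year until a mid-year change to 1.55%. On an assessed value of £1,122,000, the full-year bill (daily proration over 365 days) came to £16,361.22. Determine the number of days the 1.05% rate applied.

67 days

Let d = days at the first rate; then 365 − d days at the second rate.
£1,122,000 × [1.05%·d + 1.55%·(365−d)] / 365 = £16,361.22
Solving gives d = 67, so the new rate took effect on 9 Mar 2003.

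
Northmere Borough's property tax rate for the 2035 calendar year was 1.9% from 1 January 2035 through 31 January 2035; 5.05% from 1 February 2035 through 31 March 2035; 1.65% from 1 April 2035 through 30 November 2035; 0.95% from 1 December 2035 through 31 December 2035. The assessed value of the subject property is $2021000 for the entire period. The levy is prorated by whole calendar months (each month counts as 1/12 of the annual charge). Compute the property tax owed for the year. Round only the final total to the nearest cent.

$44040.96

1 January – 31 January 2035: 1 month at 1.9% → $2021000 × 1.9% × 1/12 = $3199.9167
1 February – 31 March 2035: 2 months at 5.05% → $2021000 × 5.05% × 2/12 = $17010.0833
1 April – 30 November 2035: 8 months at 1.65% → $2021000 × 1.65% × 8/12 = $22231.0000
1 December – 31 December 2035: 1 month at 0.95% → $2021000 × 0.95% × 1/12 = $1599.9583
Total = $44040.9583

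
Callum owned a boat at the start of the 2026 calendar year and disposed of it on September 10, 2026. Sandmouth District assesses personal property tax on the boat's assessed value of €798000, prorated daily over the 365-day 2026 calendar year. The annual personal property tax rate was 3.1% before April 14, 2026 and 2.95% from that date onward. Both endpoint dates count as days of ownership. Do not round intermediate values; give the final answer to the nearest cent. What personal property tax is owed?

January 1 – April 13, 2026: 103 days at 3.1% → €798000 × 3.1% × 103/365 = €6980.8603
April 14 – September 10, 2026: 150 days at 2.95% → €798000 × 2.95% × 150/365 = €9674.3836
Total = €16655.2438

€16655.24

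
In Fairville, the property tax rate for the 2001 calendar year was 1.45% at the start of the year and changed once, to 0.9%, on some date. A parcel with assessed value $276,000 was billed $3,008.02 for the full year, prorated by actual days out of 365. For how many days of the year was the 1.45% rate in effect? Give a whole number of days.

Let d = days at the first rate; then 365 − d days at the second rate.
$276,000 × [1.45%·d + 0.9%·(365−d)] / 365 = $3,008.02
Solving gives d = 126, so the new rate took effect on 7 May 2001.

126 days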